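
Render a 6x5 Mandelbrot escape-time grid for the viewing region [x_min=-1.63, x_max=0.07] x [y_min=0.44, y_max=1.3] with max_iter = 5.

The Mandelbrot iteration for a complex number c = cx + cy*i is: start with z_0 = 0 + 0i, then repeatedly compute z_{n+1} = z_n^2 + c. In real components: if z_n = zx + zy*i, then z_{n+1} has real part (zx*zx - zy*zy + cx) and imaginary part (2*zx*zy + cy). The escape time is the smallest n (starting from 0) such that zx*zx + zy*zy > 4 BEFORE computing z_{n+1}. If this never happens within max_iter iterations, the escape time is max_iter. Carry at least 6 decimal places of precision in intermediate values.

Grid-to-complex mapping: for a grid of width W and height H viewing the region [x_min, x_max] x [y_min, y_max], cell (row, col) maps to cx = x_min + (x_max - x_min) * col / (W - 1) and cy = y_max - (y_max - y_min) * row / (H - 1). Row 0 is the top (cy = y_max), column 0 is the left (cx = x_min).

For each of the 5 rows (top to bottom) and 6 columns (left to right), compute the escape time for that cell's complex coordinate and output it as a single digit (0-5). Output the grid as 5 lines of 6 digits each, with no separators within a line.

(row=0, col=0): c = -1.6300 + 1.3000i → escape time 1
(row=0, col=1): c = -1.2900 + 1.3000i → escape time 2
(row=0, col=2): c = -0.9500 + 1.3000i → escape time 2
(row=0, col=3): c = -0.6100 + 1.3000i → escape time 3
(row=0, col=4): c = -0.2700 + 1.3000i → escape time 3
(row=0, col=5): c = 0.0700 + 1.3000i → escape time 2
(row=1, col=0): c = -1.6300 + 1.0850i → escape time 2
(row=1, col=1): c = -1.2900 + 1.0850i → escape time 3
(row=1, col=2): c = -0.9500 + 1.0850i → escape time 3
(row=1, col=3): c = -0.6100 + 1.0850i → escape time 3
(row=1, col=4): c = -0.2700 + 1.0850i → escape time 5
(row=1, col=5): c = 0.0700 + 1.0850i → escape time 4
(row=2, col=0): c = -1.6300 + 0.8700i → escape time 3
(row=2, col=1): c = -1.2900 + 0.8700i → escape time 3
(row=2, col=2): c = -0.9500 + 0.8700i → escape time 3
(row=2, col=3): c = -0.6100 + 0.8700i → escape time 4
(row=2, col=4): c = -0.2700 + 0.8700i → escape time 5
(row=2, col=5): c = 0.0700 + 0.8700i → escape time 5
(row=3, col=0): c = -1.6300 + 0.6550i → escape time 3
(row=3, col=1): c = -1.2900 + 0.6550i → escape time 3
(row=3, col=2): c = -0.9500 + 0.6550i → escape time 4
(row=3, col=3): c = -0.6100 + 0.6550i → escape time 5
(row=3, col=4): c = -0.2700 + 0.6550i → escape time 5
(row=3, col=5): c = 0.0700 + 0.6550i → escape time 5
(row=4, col=0): c = -1.6300 + 0.4400i → escape time 3
(row=4, col=1): c = -1.2900 + 0.4400i → escape time 5
(row=4, col=2): c = -0.9500 + 0.4400i → escape time 5
(row=4, col=3): c = -0.6100 + 0.4400i → escape time 5
(row=4, col=4): c = -0.2700 + 0.4400i → escape time 5
(row=4, col=5): c = 0.0700 + 0.4400i → escape time 5

Answer: 122332
233354
333455
334555
355555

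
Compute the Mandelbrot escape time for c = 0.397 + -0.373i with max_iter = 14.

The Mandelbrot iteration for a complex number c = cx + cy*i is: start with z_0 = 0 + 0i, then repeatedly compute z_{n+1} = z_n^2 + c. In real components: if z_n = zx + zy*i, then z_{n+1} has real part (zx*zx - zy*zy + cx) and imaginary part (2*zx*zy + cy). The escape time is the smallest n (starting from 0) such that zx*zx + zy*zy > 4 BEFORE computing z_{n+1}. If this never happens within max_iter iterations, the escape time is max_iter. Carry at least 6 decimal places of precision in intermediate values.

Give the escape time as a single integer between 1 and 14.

Answer: 14

Derivation:
z_0 = 0 + 0i, c = 0.3970 + -0.3730i
Iter 1: z = 0.3970 + -0.3730i, |z|^2 = 0.2967
Iter 2: z = 0.4155 + -0.6692i, |z|^2 = 0.6204
Iter 3: z = 0.1218 + -0.9290i, |z|^2 = 0.8780
Iter 4: z = -0.4513 + -0.5994i, |z|^2 = 0.5629
Iter 5: z = 0.2414 + 0.1680i, |z|^2 = 0.0865
Iter 6: z = 0.4270 + -0.2919i, |z|^2 = 0.2676
Iter 7: z = 0.4942 + -0.6223i, |z|^2 = 0.6315
Iter 8: z = 0.2539 + -0.9880i, |z|^2 = 1.0407
Iter 9: z = -0.5147 + -0.8748i, |z|^2 = 1.0302
Iter 10: z = -0.1033 + 0.5275i, |z|^2 = 0.2890
Iter 11: z = 0.1294 + -0.4820i, |z|^2 = 0.2490
Iter 12: z = 0.1814 + -0.4977i, |z|^2 = 0.2806
Iter 13: z = 0.1822 + -0.5536i, |z|^2 = 0.3397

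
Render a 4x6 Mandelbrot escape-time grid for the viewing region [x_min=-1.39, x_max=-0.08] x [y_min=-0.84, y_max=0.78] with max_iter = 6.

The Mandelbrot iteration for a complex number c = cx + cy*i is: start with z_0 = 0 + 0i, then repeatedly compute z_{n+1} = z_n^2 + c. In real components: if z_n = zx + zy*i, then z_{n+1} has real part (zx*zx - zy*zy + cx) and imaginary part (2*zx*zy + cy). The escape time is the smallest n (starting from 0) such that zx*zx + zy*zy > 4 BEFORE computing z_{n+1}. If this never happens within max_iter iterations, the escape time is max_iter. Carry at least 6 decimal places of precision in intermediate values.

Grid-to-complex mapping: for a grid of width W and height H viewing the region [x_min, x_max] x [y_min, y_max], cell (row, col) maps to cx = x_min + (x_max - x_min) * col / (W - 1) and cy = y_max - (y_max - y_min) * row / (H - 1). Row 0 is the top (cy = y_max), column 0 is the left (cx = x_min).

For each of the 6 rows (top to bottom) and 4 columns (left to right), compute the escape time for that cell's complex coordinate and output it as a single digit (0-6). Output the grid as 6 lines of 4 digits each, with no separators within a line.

(row=0, col=0): c = -1.3900 + 0.7800i → escape time 3
(row=0, col=1): c = -0.9533 + 0.7800i → escape time 4
(row=0, col=2): c = -0.5167 + 0.7800i → escape time 6
(row=0, col=3): c = -0.0800 + 0.7800i → escape time 6
(row=1, col=0): c = -1.3900 + 0.4560i → escape time 4
(row=1, col=1): c = -0.9533 + 0.4560i → escape time 5
(row=1, col=2): c = -0.5167 + 0.4560i → escape time 6
(row=1, col=3): c = -0.0800 + 0.4560i → escape time 6
(row=2, col=0): c = -1.3900 + 0.1320i → escape time 6
(row=2, col=1): c = -0.9533 + 0.1320i → escape time 6
(row=2, col=2): c = -0.5167 + 0.1320i → escape time 6
(row=2, col=3): c = -0.0800 + 0.1320i → escape time 6
(row=3, col=0): c = -1.3900 + -0.1920i → escape time 6
(row=3, col=1): c = -0.9533 + -0.1920i → escape time 6
(row=3, col=2): c = -0.5167 + -0.1920i → escape time 6
(row=3, col=3): c = -0.0800 + -0.1920i → escape time 6
(row=4, col=0): c = -1.3900 + -0.5160i → escape time 3
(row=4, col=1): c = -0.9533 + -0.5160i → escape time 5
(row=4, col=2): c = -0.5167 + -0.5160i → escape time 6
(row=4, col=3): c = -0.0800 + -0.5160i → escape time 6
(row=5, col=0): c = -1.3900 + -0.8400i → escape time 3
(row=5, col=1): c = -0.9533 + -0.8400i → escape time 3
(row=5, col=2): c = -0.5167 + -0.8400i → escape time 5
(row=5, col=3): c = -0.0800 + -0.8400i → escape time 6

Answer: 3466
4566
6666
6666
3566
3356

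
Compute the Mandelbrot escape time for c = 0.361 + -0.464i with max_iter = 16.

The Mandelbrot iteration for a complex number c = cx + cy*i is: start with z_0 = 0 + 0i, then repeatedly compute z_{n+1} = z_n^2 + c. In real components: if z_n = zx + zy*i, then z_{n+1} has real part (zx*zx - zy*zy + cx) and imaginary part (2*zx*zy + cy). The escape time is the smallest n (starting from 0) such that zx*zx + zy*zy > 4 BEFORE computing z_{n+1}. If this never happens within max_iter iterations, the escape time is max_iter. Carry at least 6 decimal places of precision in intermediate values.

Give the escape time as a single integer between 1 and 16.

Answer: 9

Derivation:
z_0 = 0 + 0i, c = 0.3610 + -0.4640i
Iter 1: z = 0.3610 + -0.4640i, |z|^2 = 0.3456
Iter 2: z = 0.2760 + -0.7990i, |z|^2 = 0.7146
Iter 3: z = -0.2012 + -0.9051i, |z|^2 = 0.8597
Iter 4: z = -0.4177 + -0.0997i, |z|^2 = 0.1844
Iter 5: z = 0.5255 + -0.3807i, |z|^2 = 0.4211
Iter 6: z = 0.4923 + -0.8641i, |z|^2 = 0.9890
Iter 7: z = -0.1433 + -1.3147i, |z|^2 = 1.7491
Iter 8: z = -1.3470 + -0.0871i, |z|^2 = 1.8220
Iter 9: z = 2.1678 + -0.2294i, |z|^2 = 4.7520
Escaped at iteration 9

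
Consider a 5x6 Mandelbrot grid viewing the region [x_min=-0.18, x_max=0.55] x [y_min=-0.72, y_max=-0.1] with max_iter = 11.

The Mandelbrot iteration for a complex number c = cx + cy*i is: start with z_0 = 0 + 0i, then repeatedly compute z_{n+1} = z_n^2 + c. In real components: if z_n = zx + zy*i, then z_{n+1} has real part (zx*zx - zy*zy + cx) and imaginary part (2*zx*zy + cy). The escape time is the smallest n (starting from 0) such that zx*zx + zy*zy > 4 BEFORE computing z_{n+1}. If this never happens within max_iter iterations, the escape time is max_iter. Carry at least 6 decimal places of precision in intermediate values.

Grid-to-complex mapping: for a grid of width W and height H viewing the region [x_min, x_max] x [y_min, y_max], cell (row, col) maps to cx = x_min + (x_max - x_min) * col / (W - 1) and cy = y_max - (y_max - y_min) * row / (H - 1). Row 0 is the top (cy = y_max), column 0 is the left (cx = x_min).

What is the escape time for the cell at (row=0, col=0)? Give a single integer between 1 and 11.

z_0 = 0 + 0i, c = -0.1800 + -0.1000i
Iter 1: z = -0.1800 + -0.1000i, |z|^2 = 0.0424
Iter 2: z = -0.1576 + -0.0640i, |z|^2 = 0.0289
Iter 3: z = -0.1593 + -0.0798i, |z|^2 = 0.0317
Iter 4: z = -0.1610 + -0.0746i, |z|^2 = 0.0315
Iter 5: z = -0.1596 + -0.0760i, |z|^2 = 0.0313
Iter 6: z = -0.1603 + -0.0757i, |z|^2 = 0.0314
Iter 7: z = -0.1600 + -0.0757i, |z|^2 = 0.0313
Iter 8: z = -0.1601 + -0.0758i, |z|^2 = 0.0314
Iter 9: z = -0.1601 + -0.0757i, |z|^2 = 0.0314
Iter 10: z = -0.1601 + -0.0757i, |z|^2 = 0.0314

Answer: 11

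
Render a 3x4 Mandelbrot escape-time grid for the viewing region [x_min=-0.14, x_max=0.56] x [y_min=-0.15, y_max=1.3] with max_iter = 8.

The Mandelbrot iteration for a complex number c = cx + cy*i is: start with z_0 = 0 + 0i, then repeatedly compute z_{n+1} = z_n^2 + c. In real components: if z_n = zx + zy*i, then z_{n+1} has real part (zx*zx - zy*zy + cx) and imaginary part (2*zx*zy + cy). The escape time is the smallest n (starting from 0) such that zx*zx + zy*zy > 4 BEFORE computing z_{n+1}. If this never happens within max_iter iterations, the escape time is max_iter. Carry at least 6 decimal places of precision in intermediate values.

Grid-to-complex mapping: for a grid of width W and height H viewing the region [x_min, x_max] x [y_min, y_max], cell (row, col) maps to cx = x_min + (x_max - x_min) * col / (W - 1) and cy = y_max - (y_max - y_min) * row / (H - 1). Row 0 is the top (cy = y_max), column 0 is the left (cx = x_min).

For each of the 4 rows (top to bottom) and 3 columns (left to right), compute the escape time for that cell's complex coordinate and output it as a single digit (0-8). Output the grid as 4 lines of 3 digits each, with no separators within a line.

(row=0, col=0): c = -0.1400 + 1.3000i → escape time 2
(row=0, col=1): c = 0.2100 + 1.3000i → escape time 2
(row=0, col=2): c = 0.5600 + 1.3000i → escape time 2
(row=1, col=0): c = -0.1400 + 0.8167i → escape time 8
(row=1, col=1): c = 0.2100 + 0.8167i → escape time 5
(row=1, col=2): c = 0.5600 + 0.8167i → escape time 3
(row=2, col=0): c = -0.1400 + 0.3333i → escape time 8
(row=2, col=1): c = 0.2100 + 0.3333i → escape time 8
(row=2, col=2): c = 0.5600 + 0.3333i → escape time 4
(row=3, col=0): c = -0.1400 + -0.1500i → escape time 8
(row=3, col=1): c = 0.2100 + -0.1500i → escape time 8
(row=3, col=2): c = 0.5600 + -0.1500i → escape time 4

Answer: 222
853
884
884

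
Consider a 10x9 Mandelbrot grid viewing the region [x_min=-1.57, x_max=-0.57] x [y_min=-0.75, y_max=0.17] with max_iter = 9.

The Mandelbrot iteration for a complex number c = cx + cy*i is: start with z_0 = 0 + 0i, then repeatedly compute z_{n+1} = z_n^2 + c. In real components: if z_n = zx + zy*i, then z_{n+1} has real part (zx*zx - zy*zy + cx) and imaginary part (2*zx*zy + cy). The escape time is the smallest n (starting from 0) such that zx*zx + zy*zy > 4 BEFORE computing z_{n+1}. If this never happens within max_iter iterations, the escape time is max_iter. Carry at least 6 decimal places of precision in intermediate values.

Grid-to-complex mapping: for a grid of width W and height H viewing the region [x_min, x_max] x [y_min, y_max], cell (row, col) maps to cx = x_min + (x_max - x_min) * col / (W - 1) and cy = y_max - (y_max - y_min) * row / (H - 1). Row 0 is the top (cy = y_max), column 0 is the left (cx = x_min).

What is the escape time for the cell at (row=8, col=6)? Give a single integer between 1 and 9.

z_0 = 0 + 0i, c = -0.9033 + -0.7500i
Iter 1: z = -0.9033 + -0.7500i, |z|^2 = 1.3785
Iter 2: z = -0.6498 + 0.6050i, |z|^2 = 0.7883
Iter 3: z = -0.8471 + -1.5363i, |z|^2 = 3.0777
Iter 4: z = -2.5459 + 1.8527i, |z|^2 = 9.9145
Escaped at iteration 4

Answer: 4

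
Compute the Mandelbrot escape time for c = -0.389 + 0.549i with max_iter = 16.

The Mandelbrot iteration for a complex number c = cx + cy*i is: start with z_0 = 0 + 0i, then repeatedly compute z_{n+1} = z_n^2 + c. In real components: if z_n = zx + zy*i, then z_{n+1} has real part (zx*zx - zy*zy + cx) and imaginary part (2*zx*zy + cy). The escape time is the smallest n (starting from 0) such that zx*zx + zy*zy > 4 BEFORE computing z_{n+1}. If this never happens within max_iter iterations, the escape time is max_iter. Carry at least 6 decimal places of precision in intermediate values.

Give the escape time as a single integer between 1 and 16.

z_0 = 0 + 0i, c = -0.3890 + 0.5490i
Iter 1: z = -0.3890 + 0.5490i, |z|^2 = 0.4527
Iter 2: z = -0.5391 + 0.1219i, |z|^2 = 0.3055
Iter 3: z = -0.1132 + 0.4176i, |z|^2 = 0.1872
Iter 4: z = -0.5506 + 0.4544i, |z|^2 = 0.5096
Iter 5: z = -0.2924 + 0.0486i, |z|^2 = 0.0878
Iter 6: z = -0.3059 + 0.5206i, |z|^2 = 0.3645
Iter 7: z = -0.5664 + 0.2305i, |z|^2 = 0.3740
Iter 8: z = -0.1213 + 0.2878i, |z|^2 = 0.0976
Iter 9: z = -0.4571 + 0.4792i, |z|^2 = 0.4386
Iter 10: z = -0.4096 + 0.1109i, |z|^2 = 0.1801
Iter 11: z = -0.2335 + 0.4581i, |z|^2 = 0.2644
Iter 12: z = -0.5444 + 0.3350i, |z|^2 = 0.4086
Iter 13: z = -0.2049 + 0.1842i, |z|^2 = 0.0759
Iter 14: z = -0.3809 + 0.4735i, |z|^2 = 0.3693
Iter 15: z = -0.4681 + 0.1883i, |z|^2 = 0.2545

Answer: 16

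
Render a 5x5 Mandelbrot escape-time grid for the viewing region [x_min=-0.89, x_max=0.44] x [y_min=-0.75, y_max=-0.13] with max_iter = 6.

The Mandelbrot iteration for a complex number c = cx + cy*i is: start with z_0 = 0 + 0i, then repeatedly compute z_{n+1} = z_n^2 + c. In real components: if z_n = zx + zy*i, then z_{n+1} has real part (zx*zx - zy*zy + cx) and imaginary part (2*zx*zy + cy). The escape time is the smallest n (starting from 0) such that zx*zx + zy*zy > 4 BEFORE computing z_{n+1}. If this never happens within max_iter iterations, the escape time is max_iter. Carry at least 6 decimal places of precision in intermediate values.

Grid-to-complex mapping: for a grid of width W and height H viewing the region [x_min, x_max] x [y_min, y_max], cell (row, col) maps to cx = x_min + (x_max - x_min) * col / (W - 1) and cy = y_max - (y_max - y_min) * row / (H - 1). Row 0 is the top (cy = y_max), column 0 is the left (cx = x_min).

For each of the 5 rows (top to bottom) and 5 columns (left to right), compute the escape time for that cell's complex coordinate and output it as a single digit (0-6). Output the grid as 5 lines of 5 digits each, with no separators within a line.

(row=0, col=0): c = -0.8900 + -0.1300i → escape time 6
(row=0, col=1): c = -0.5575 + -0.1300i → escape time 6
(row=0, col=2): c = -0.2250 + -0.1300i → escape time 6
(row=0, col=3): c = 0.1075 + -0.1300i → escape time 6
(row=0, col=4): c = 0.4400 + -0.1300i → escape time 6
(row=1, col=0): c = -0.8900 + -0.2850i → escape time 6
(row=1, col=1): c = -0.5575 + -0.2850i → escape time 6
(row=1, col=2): c = -0.2250 + -0.2850i → escape time 6
(row=1, col=3): c = 0.1075 + -0.2850i → escape time 6
(row=1, col=4): c = 0.4400 + -0.2850i → escape time 6
(row=2, col=0): c = -0.8900 + -0.4400i → escape time 6
(row=2, col=1): c = -0.5575 + -0.4400i → escape time 6
(row=2, col=2): c = -0.2250 + -0.4400i → escape time 6
(row=2, col=3): c = 0.1075 + -0.4400i → escape time 6
(row=2, col=4): c = 0.4400 + -0.4400i → escape time 6
(row=3, col=0): c = -0.8900 + -0.5950i → escape time 5
(row=3, col=1): c = -0.5575 + -0.5950i → escape time 6
(row=3, col=2): c = -0.2250 + -0.5950i → escape time 6
(row=3, col=3): c = 0.1075 + -0.5950i → escape time 6
(row=3, col=4): c = 0.4400 + -0.5950i → escape time 6
(row=4, col=0): c = -0.8900 + -0.7500i → escape time 4
(row=4, col=1): c = -0.5575 + -0.7500i → escape time 6
(row=4, col=2): c = -0.2250 + -0.7500i → escape time 6
(row=4, col=3): c = 0.1075 + -0.7500i → escape time 6
(row=4, col=4): c = 0.4400 + -0.7500i → escape time 4

Answer: 66666
66666
66666
56666
46664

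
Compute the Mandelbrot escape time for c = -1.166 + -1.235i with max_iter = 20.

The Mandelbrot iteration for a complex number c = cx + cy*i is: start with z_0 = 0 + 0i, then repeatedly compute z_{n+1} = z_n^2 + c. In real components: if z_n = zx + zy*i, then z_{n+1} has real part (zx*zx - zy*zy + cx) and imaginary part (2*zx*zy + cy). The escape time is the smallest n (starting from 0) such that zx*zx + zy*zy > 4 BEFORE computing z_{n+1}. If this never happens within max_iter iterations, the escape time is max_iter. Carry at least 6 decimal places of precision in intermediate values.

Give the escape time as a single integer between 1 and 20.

z_0 = 0 + 0i, c = -1.1660 + -1.2350i
Iter 1: z = -1.1660 + -1.2350i, |z|^2 = 2.8848
Iter 2: z = -1.3317 + 1.6450i, |z|^2 = 4.4794
Escaped at iteration 2

Answer: 2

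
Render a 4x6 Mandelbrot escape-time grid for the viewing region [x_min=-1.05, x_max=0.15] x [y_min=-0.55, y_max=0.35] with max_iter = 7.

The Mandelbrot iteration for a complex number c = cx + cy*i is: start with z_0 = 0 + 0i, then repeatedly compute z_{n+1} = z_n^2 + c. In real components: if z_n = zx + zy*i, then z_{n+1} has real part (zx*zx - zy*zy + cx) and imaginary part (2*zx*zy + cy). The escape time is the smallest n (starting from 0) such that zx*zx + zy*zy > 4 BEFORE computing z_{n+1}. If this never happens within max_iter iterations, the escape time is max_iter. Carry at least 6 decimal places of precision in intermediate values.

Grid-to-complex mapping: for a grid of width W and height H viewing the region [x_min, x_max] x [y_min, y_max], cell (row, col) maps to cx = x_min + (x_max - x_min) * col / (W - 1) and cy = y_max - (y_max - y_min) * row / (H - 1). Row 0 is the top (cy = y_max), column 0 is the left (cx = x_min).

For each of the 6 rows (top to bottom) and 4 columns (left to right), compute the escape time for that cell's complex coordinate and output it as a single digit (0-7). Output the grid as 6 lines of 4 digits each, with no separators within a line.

(row=0, col=0): c = -1.0500 + 0.3500i → escape time 7
(row=0, col=1): c = -0.6500 + 0.3500i → escape time 7
(row=0, col=2): c = -0.2500 + 0.3500i → escape time 7
(row=0, col=3): c = 0.1500 + 0.3500i → escape time 7
(row=1, col=0): c = -1.0500 + 0.1700i → escape time 7
(row=1, col=1): c = -0.6500 + 0.1700i → escape time 7
(row=1, col=2): c = -0.2500 + 0.1700i → escape time 7
(row=1, col=3): c = 0.1500 + 0.1700i → escape time 7
(row=2, col=0): c = -1.0500 + -0.0100i → escape time 7
(row=2, col=1): c = -0.6500 + -0.0100i → escape time 7
(row=2, col=2): c = -0.2500 + -0.0100i → escape time 7
(row=2, col=3): c = 0.1500 + -0.0100i → escape time 7
(row=3, col=0): c = -1.0500 + -0.1900i → escape time 7
(row=3, col=1): c = -0.6500 + -0.1900i → escape time 7
(row=3, col=2): c = -0.2500 + -0.1900i → escape time 7
(row=3, col=3): c = 0.1500 + -0.1900i → escape time 7
(row=4, col=0): c = -1.0500 + -0.3700i → escape time 7
(row=4, col=1): c = -0.6500 + -0.3700i → escape time 7
(row=4, col=2): c = -0.2500 + -0.3700i → escape time 7
(row=4, col=3): c = 0.1500 + -0.3700i → escape time 7
(row=5, col=0): c = -1.0500 + -0.5500i → escape time 5
(row=5, col=1): c = -0.6500 + -0.5500i → escape time 7
(row=5, col=2): c = -0.2500 + -0.5500i → escape time 7
(row=5, col=3): c = 0.1500 + -0.5500i → escape time 7

Answer: 7777
7777
7777
7777
7777
5777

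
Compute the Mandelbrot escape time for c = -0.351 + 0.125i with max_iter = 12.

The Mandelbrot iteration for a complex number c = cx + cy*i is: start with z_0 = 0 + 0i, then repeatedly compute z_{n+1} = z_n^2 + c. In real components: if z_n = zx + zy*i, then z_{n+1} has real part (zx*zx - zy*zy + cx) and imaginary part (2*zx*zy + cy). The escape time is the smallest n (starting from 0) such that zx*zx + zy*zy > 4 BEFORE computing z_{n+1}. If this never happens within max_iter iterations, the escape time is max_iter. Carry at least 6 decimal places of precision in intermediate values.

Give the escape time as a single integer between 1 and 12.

Answer: 12

Derivation:
z_0 = 0 + 0i, c = -0.3510 + 0.1250i
Iter 1: z = -0.3510 + 0.1250i, |z|^2 = 0.1388
Iter 2: z = -0.2434 + 0.0373i, |z|^2 = 0.0606
Iter 3: z = -0.2931 + 0.1069i, |z|^2 = 0.0973
Iter 4: z = -0.2765 + 0.0623i, |z|^2 = 0.0803
Iter 5: z = -0.2784 + 0.0905i, |z|^2 = 0.0857
Iter 6: z = -0.2817 + 0.0746i, |z|^2 = 0.0849
Iter 7: z = -0.2772 + 0.0830i, |z|^2 = 0.0837
Iter 8: z = -0.2810 + 0.0790i, |z|^2 = 0.0852
Iter 9: z = -0.2783 + 0.0806i, |z|^2 = 0.0839
Iter 10: z = -0.2801 + 0.0801i, |z|^2 = 0.0849
Iter 11: z = -0.2790 + 0.0801i, |z|^2 = 0.0843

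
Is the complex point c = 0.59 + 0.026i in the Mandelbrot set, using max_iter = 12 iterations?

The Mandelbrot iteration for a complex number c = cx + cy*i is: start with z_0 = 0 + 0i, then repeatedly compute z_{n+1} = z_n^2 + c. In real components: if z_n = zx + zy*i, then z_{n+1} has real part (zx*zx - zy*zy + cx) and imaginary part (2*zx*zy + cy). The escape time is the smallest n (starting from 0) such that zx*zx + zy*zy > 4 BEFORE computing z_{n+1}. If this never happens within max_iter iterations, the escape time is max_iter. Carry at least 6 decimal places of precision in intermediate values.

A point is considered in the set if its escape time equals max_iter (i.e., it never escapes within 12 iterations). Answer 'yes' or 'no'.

z_0 = 0 + 0i, c = 0.5900 + 0.0260i
Iter 1: z = 0.5900 + 0.0260i, |z|^2 = 0.3488
Iter 2: z = 0.9374 + 0.0567i, |z|^2 = 0.8820
Iter 3: z = 1.4656 + 0.1323i, |z|^2 = 2.1653
Iter 4: z = 2.7203 + 0.4137i, |z|^2 = 7.5714
Escaped at iteration 4

Answer: no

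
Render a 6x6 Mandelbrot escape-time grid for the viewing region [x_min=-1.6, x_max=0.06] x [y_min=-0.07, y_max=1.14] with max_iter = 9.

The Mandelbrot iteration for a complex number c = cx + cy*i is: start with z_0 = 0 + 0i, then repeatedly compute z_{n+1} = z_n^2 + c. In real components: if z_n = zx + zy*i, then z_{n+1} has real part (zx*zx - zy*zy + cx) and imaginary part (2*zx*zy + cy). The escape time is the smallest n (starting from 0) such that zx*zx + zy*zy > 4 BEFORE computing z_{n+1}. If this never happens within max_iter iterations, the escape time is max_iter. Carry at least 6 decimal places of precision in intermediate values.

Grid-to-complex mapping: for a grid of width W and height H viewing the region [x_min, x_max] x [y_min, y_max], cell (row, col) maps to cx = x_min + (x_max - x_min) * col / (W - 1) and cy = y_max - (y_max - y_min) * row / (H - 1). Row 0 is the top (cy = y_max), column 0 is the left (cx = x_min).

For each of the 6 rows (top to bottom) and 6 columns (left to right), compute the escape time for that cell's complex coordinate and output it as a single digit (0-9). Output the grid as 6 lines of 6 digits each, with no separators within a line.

(row=0, col=0): c = -1.6000 + 1.1400i → escape time 2
(row=0, col=1): c = -1.2680 + 1.1400i → escape time 3
(row=0, col=2): c = -0.9360 + 1.1400i → escape time 3
(row=0, col=3): c = -0.6040 + 1.1400i → escape time 3
(row=0, col=4): c = -0.2720 + 1.1400i → escape time 4
(row=0, col=5): c = 0.0600 + 1.1400i → escape time 3
(row=1, col=0): c = -1.6000 + 0.8980i → escape time 3
(row=1, col=1): c = -1.2680 + 0.8980i → escape time 3
(row=1, col=2): c = -0.9360 + 0.8980i → escape time 3
(row=1, col=3): c = -0.6040 + 0.8980i → escape time 4
(row=1, col=4): c = -0.2720 + 0.8980i → escape time 7
(row=1, col=5): c = 0.0600 + 0.8980i → escape time 6
(row=2, col=0): c = -1.6000 + 0.6560i → escape time 3
(row=2, col=1): c = -1.2680 + 0.6560i → escape time 3
(row=2, col=2): c = -0.9360 + 0.6560i → escape time 4
(row=2, col=3): c = -0.6040 + 0.6560i → escape time 9
(row=2, col=4): c = -0.2720 + 0.6560i → escape time 9
(row=2, col=5): c = 0.0600 + 0.6560i → escape time 9
(row=3, col=0): c = -1.6000 + 0.4140i → escape time 3
(row=3, col=1): c = -1.2680 + 0.4140i → escape time 9
(row=3, col=2): c = -0.9360 + 0.4140i → escape time 7
(row=3, col=3): c = -0.6040 + 0.4140i → escape time 9
(row=3, col=4): c = -0.2720 + 0.4140i → escape time 9
(row=3, col=5): c = 0.0600 + 0.4140i → escape time 9
(row=4, col=0): c = -1.6000 + 0.1720i → escape time 5
(row=4, col=1): c = -1.2680 + 0.1720i → escape time 9
(row=4, col=2): c = -0.9360 + 0.1720i → escape time 9
(row=4, col=3): c = -0.6040 + 0.1720i → escape time 9
(row=4, col=4): c = -0.2720 + 0.1720i → escape time 9
(row=4, col=5): c = 0.0600 + 0.1720i → escape time 9
(row=5, col=0): c = -1.6000 + -0.0700i → escape time 6
(row=5, col=1): c = -1.2680 + -0.0700i → escape time 9
(row=5, col=2): c = -0.9360 + -0.0700i → escape time 9
(row=5, col=3): c = -0.6040 + -0.0700i → escape time 9
(row=5, col=4): c = -0.2720 + -0.0700i → escape time 9
(row=5, col=5): c = 0.0600 + -0.0700i → escape time 9

Answer: 233343
333476
334999
397999
599999
699999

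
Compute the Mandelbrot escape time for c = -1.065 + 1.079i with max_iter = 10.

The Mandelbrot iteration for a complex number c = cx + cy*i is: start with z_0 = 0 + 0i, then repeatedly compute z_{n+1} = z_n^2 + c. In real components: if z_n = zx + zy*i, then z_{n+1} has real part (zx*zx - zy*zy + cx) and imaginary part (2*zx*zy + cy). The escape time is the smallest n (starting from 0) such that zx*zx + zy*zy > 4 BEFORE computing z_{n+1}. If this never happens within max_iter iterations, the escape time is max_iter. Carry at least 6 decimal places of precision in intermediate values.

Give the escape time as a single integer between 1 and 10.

z_0 = 0 + 0i, c = -1.0650 + 1.0790i
Iter 1: z = -1.0650 + 1.0790i, |z|^2 = 2.2985
Iter 2: z = -1.0950 + -1.2193i, |z|^2 = 2.6857
Iter 3: z = -1.3526 + 3.7492i, |z|^2 = 15.8862
Escaped at iteration 3

Answer: 3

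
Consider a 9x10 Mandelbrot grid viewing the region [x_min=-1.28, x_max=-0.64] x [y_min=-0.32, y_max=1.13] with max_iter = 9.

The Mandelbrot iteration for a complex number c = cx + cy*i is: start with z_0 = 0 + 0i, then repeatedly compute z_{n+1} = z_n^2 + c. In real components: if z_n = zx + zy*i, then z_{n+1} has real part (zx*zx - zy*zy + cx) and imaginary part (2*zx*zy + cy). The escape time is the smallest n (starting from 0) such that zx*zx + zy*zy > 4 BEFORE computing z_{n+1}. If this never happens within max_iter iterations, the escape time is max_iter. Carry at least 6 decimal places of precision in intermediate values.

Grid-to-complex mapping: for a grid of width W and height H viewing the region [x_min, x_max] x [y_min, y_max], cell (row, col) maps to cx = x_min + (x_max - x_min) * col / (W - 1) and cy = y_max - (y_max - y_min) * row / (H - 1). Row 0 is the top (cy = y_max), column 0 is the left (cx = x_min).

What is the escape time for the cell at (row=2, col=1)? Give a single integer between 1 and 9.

Answer: 3

Derivation:
z_0 = 0 + 0i, c = -1.2000 + 0.8078i
Iter 1: z = -1.2000 + 0.8078i, |z|^2 = 2.0925
Iter 2: z = -0.4125 + -1.1309i, |z|^2 = 1.4491
Iter 3: z = -2.3087 + 1.7408i, |z|^2 = 8.3606
Escaped at iteration 3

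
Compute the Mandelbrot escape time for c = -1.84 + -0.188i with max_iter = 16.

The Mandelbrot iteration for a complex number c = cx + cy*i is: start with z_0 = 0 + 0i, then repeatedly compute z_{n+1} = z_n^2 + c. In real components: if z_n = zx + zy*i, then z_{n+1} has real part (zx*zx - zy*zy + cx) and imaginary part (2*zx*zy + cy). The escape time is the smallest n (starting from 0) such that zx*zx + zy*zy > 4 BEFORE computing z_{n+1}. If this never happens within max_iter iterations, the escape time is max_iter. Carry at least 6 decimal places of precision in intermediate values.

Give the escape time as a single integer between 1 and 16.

Answer: 4

Derivation:
z_0 = 0 + 0i, c = -1.8400 + -0.1880i
Iter 1: z = -1.8400 + -0.1880i, |z|^2 = 3.4209
Iter 2: z = 1.5103 + 0.5038i, |z|^2 = 2.5347
Iter 3: z = 0.1870 + 1.3339i, |z|^2 = 1.8141
Iter 4: z = -3.5842 + 0.3109i, |z|^2 = 12.9431
Escaped at iteration 4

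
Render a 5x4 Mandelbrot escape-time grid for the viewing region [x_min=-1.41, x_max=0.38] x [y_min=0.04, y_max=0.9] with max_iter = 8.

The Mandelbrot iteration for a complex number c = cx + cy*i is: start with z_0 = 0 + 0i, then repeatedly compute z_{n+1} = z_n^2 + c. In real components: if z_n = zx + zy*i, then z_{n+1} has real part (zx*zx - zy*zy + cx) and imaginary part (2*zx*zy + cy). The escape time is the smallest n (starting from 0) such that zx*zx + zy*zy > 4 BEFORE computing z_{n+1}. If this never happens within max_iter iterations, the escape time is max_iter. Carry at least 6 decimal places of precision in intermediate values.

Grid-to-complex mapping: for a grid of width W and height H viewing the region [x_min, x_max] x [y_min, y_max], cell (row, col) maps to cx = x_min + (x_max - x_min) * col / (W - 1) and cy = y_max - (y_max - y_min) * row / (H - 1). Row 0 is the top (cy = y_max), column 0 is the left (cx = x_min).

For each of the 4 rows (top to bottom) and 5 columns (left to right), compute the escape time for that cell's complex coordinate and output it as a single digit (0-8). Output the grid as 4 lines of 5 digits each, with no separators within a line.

(row=0, col=0): c = -1.4100 + 0.9000i → escape time 3
(row=0, col=1): c = -0.9625 + 0.9000i → escape time 3
(row=0, col=2): c = -0.5150 + 0.9000i → escape time 4
(row=0, col=3): c = -0.0675 + 0.9000i → escape time 8
(row=0, col=4): c = 0.3800 + 0.9000i → escape time 3
(row=1, col=0): c = -1.4100 + 0.6133i → escape time 3
(row=1, col=1): c = -0.9625 + 0.6133i → escape time 4
(row=1, col=2): c = -0.5150 + 0.6133i → escape time 8
(row=1, col=3): c = -0.0675 + 0.6133i → escape time 8
(row=1, col=4): c = 0.3800 + 0.6133i → escape time 8
(row=2, col=0): c = -1.4100 + 0.3267i → escape time 5
(row=2, col=1): c = -0.9625 + 0.3267i → escape time 8
(row=2, col=2): c = -0.5150 + 0.3267i → escape time 8
(row=2, col=3): c = -0.0675 + 0.3267i → escape time 8
(row=2, col=4): c = 0.3800 + 0.3267i → escape time 8
(row=3, col=0): c = -1.4100 + 0.0400i → escape time 8
(row=3, col=1): c = -0.9625 + 0.0400i → escape time 8
(row=3, col=2): c = -0.5150 + 0.0400i → escape time 8
(row=3, col=3): c = -0.0675 + 0.0400i → escape time 8
(row=3, col=4): c = 0.3800 + 0.0400i → escape time 7

Answer: 33483
34888
58888
88887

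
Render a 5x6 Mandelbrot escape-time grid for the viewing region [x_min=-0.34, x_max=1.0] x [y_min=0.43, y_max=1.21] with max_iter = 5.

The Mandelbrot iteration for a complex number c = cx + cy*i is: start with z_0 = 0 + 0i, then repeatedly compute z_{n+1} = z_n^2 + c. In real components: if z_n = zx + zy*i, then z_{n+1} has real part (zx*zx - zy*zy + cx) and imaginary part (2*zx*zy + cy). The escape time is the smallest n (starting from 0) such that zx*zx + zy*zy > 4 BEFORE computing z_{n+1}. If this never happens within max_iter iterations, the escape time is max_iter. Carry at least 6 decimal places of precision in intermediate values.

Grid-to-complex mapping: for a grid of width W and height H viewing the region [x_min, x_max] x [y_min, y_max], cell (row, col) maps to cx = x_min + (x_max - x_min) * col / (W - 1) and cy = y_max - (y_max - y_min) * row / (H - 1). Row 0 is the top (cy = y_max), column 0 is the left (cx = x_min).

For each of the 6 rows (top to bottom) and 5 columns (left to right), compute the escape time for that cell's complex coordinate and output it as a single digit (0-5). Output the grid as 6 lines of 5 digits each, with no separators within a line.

(row=0, col=0): c = -0.3400 + 1.2100i → escape time 3
(row=0, col=1): c = -0.0050 + 1.2100i → escape time 3
(row=0, col=2): c = 0.3300 + 1.2100i → escape time 2
(row=0, col=3): c = 0.6650 + 1.2100i → escape time 2
(row=0, col=4): c = 1.0000 + 1.2100i → escape time 2
(row=1, col=0): c = -0.3400 + 1.0540i → escape time 4
(row=1, col=1): c = -0.0050 + 1.0540i → escape time 5
(row=1, col=2): c = 0.3300 + 1.0540i → escape time 3
(row=1, col=3): c = 0.6650 + 1.0540i → escape time 2
(row=1, col=4): c = 1.0000 + 1.0540i → escape time 2
(row=2, col=0): c = -0.3400 + 0.8980i → escape time 5
(row=2, col=1): c = -0.0050 + 0.8980i → escape time 5
(row=2, col=2): c = 0.3300 + 0.8980i → escape time 4
(row=2, col=3): c = 0.6650 + 0.8980i → escape time 2
(row=2, col=4): c = 1.0000 + 0.8980i → escape time 2
(row=3, col=0): c = -0.3400 + 0.7420i → escape time 5
(row=3, col=1): c = -0.0050 + 0.7420i → escape time 5
(row=3, col=2): c = 0.3300 + 0.7420i → escape time 5
(row=3, col=3): c = 0.6650 + 0.7420i → escape time 3
(row=3, col=4): c = 1.0000 + 0.7420i → escape time 2
(row=4, col=0): c = -0.3400 + 0.5860i → escape time 5
(row=4, col=1): c = -0.0050 + 0.5860i → escape time 5
(row=4, col=2): c = 0.3300 + 0.5860i → escape time 5
(row=4, col=3): c = 0.6650 + 0.5860i → escape time 3
(row=4, col=4): c = 1.0000 + 0.5860i → escape time 2
(row=5, col=0): c = -0.3400 + 0.4300i → escape time 5
(row=5, col=1): c = -0.0050 + 0.4300i → escape time 5
(row=5, col=2): c = 0.3300 + 0.4300i → escape time 5
(row=5, col=3): c = 0.6650 + 0.4300i → escape time 3
(row=5, col=4): c = 1.0000 + 0.4300i → escape time 2

Answer: 33222
45322
55422
55532
55532
55532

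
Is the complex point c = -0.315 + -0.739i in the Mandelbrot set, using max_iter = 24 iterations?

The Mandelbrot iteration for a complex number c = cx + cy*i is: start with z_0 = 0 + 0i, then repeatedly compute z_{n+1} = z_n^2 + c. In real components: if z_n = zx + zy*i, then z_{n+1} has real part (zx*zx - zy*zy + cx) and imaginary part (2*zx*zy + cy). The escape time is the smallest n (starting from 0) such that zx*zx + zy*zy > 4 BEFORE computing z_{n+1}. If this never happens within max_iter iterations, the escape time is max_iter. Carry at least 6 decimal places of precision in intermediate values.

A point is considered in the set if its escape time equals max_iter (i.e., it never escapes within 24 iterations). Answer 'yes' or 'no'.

z_0 = 0 + 0i, c = -0.3150 + -0.7390i
Iter 1: z = -0.3150 + -0.7390i, |z|^2 = 0.6453
Iter 2: z = -0.7619 + -0.2734i, |z|^2 = 0.6552
Iter 3: z = 0.1907 + -0.3223i, |z|^2 = 0.1403
Iter 4: z = -0.3825 + -0.8620i, |z|^2 = 0.8893
Iter 5: z = -0.9116 + -0.0795i, |z|^2 = 0.8374
Iter 6: z = 0.5098 + -0.5940i, |z|^2 = 0.6127
Iter 7: z = -0.4079 + -1.3446i, |z|^2 = 1.9743
Iter 8: z = -1.9564 + 0.3580i, |z|^2 = 3.9558
Iter 9: z = 3.3844 + -2.1399i, |z|^2 = 16.0336
Escaped at iteration 9

Answer: no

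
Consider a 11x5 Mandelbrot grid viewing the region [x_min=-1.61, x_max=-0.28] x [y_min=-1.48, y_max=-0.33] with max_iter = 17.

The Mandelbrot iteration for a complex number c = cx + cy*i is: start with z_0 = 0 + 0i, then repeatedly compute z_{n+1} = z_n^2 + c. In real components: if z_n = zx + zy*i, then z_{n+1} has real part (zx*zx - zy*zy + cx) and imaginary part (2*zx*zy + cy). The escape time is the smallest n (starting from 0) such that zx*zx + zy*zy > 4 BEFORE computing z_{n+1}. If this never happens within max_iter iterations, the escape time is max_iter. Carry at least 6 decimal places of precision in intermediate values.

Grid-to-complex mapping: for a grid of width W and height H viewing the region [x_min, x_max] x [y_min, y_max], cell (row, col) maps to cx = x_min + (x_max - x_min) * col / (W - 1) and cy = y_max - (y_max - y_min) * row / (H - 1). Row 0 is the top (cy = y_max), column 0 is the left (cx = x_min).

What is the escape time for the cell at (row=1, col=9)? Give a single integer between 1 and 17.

z_0 = 0 + 0i, c = -0.4130 + -0.6175i
Iter 1: z = -0.4130 + -0.6175i, |z|^2 = 0.5519
Iter 2: z = -0.6237 + -0.1074i, |z|^2 = 0.4006
Iter 3: z = -0.0355 + -0.4835i, |z|^2 = 0.2350
Iter 4: z = -0.6455 + -0.5832i, |z|^2 = 0.7567
Iter 5: z = -0.3365 + 0.1354i, |z|^2 = 0.1315
Iter 6: z = -0.3181 + -0.7086i, |z|^2 = 0.6033
Iter 7: z = -0.8139 + -0.1667i, |z|^2 = 0.6902
Iter 8: z = 0.2216 + -0.3462i, |z|^2 = 0.1690
Iter 9: z = -0.4837 + -0.7710i, |z|^2 = 0.8284
Iter 10: z = -0.7734 + 0.1284i, |z|^2 = 0.6146
Iter 11: z = 0.1686 + -0.8161i, |z|^2 = 0.6944
Iter 12: z = -1.0505 + -0.8927i, |z|^2 = 1.9006
Iter 13: z = -0.1064 + 1.2582i, |z|^2 = 1.5944
Iter 14: z = -1.9847 + -0.8853i, |z|^2 = 4.7229
Escaped at iteration 14

Answer: 14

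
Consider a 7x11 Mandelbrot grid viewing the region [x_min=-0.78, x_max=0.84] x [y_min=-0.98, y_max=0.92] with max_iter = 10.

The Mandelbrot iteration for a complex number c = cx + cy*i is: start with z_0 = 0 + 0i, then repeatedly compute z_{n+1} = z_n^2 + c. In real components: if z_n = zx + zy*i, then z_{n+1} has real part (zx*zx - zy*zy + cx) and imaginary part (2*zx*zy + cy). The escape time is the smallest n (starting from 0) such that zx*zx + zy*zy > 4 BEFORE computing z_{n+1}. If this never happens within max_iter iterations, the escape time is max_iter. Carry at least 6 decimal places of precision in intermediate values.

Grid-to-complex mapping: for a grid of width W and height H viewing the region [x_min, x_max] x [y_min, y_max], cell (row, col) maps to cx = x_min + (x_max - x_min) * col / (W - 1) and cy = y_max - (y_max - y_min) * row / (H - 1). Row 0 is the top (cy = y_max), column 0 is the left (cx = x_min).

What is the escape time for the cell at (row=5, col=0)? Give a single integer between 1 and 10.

z_0 = 0 + 0i, c = -0.7800 + -0.0300i
Iter 1: z = -0.7800 + -0.0300i, |z|^2 = 0.6093
Iter 2: z = -0.1725 + 0.0168i, |z|^2 = 0.0300
Iter 3: z = -0.7505 + -0.0358i, |z|^2 = 0.5646
Iter 4: z = -0.2180 + 0.0237i, |z|^2 = 0.0481
Iter 5: z = -0.7330 + -0.0403i, |z|^2 = 0.5390
Iter 6: z = -0.2443 + 0.0292i, |z|^2 = 0.0605
Iter 7: z = -0.7212 + -0.0442i, |z|^2 = 0.5221
Iter 8: z = -0.2619 + 0.0338i, |z|^2 = 0.0697
Iter 9: z = -0.7126 + -0.0477i, |z|^2 = 0.5100

Answer: 10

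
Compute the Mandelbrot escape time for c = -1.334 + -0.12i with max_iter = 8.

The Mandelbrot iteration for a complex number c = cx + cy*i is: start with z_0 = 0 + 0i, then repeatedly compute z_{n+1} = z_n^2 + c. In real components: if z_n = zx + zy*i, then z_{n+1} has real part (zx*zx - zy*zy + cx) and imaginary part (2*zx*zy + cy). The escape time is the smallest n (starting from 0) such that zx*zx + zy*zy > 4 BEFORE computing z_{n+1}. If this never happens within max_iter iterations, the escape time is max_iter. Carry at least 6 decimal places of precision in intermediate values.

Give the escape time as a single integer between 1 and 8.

z_0 = 0 + 0i, c = -1.3340 + -0.1200i
Iter 1: z = -1.3340 + -0.1200i, |z|^2 = 1.7940
Iter 2: z = 0.4312 + 0.2002i, |z|^2 = 0.2260
Iter 3: z = -1.1882 + 0.0526i, |z|^2 = 1.4145
Iter 4: z = 0.0750 + -0.2450i, |z|^2 = 0.0656
Iter 5: z = -1.3884 + -0.1567i, |z|^2 = 1.9522
Iter 6: z = 0.5691 + 0.3152i, |z|^2 = 0.4232
Iter 7: z = -1.1095 + 0.2388i, |z|^2 = 1.2880

Answer: 8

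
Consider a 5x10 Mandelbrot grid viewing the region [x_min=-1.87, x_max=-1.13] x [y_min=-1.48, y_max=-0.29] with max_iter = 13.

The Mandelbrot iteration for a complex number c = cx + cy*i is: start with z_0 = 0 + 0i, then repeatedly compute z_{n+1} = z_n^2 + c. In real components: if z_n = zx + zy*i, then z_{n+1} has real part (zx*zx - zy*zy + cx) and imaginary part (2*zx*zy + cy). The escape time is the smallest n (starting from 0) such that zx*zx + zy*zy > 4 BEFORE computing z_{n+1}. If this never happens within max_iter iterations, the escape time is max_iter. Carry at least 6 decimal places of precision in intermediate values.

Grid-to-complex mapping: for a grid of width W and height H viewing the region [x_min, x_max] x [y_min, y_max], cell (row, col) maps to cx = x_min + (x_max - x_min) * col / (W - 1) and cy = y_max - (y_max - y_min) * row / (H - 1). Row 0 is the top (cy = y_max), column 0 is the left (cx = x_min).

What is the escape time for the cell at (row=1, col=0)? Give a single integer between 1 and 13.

z_0 = 0 + 0i, c = -1.8700 + -0.4222i
Iter 1: z = -1.8700 + -0.4222i, |z|^2 = 3.6752
Iter 2: z = 1.4486 + 1.1569i, |z|^2 = 3.4369
Iter 3: z = -1.1099 + 2.9296i, |z|^2 = 9.8143
Escaped at iteration 3

Answer: 3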